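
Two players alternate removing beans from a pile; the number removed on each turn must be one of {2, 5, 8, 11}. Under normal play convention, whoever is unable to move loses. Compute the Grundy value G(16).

n :  0  1  2  3  4  5  6  7  8  9 10 11 12 13 14 15 16
G :  0  0  1  1  0  2  1  0  2  1  0  2  1  0  0  1  1

1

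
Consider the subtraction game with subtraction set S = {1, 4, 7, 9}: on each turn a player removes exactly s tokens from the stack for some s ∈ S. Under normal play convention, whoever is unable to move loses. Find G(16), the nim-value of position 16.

0

G(0) = 0
G(1) = mex{0} = 1
G(2) = mex{1} = 0
G(3) = mex{0} = 1
G(4) = mex{1,0} = 2
G(5) = mex{2,1} = 0
G(6) = mex{0,0} = 1
G(7) = mex{1,1,0} = 2
G(8) = mex{2,2,1} = 0
G(9) = mex{0,0,0,0} = 1
G(10) = mex{1,1,1,1} = 0
G(11) = mex{0,2,2,0} = 1
G(12) = mex{1,0,0,1} = 2
G(13) = mex{2,1,1,2} = 0
G(14) = mex{0,0,2,0} = 1
G(15) = mex{1,1,0,1} = 2
G(16) = mex{2,2,1,2} = 0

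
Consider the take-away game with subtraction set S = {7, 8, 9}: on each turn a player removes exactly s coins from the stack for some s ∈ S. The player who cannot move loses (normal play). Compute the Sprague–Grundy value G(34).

G(0) = 0
G(1) = mex{} = 0
G(2) = mex{} = 0
G(3) = mex{} = 0
G(4) = mex{} = 0
G(5) = mex{} = 0
G(6) = mex{} = 0
G(7) = mex{0} = 1
G(8) = mex{0,0} = 1
G(9) = mex{0,0,0} = 1
G(10) = mex{0,0,0} = 1
G(11) = mex{0,0,0} = 1
G(12) = mex{0,0,0} = 1
G(13) = mex{0,0,0} = 1
G(14) = mex{1,0,0} = 2
G(15) = mex{1,1,0} = 2
G(16) = mex{1,1,1} = 0
G(17) = mex{1,1,1} = 0
G(18) = mex{1,1,1} = 0
G(19) = mex{1,1,1} = 0
G(20) = mex{1,1,1} = 0
G(21) = mex{2,1,1} = 0
G(22) = mex{2,2,1} = 0
G(23) = mex{0,2,2} = 1
G(24) = mex{0,0,2} = 1
G(25) = mex{0,0,0} = 1
G(26) = mex{0,0,0} = 1
G(27) = mex{0,0,0} = 1
G(28) = mex{0,0,0} = 1
G(29) = mex{0,0,0} = 1
G(30) = mex{1,0,0} = 2
G(31) = mex{1,1,0} = 2
G(32) = mex{1,1,1} = 0
G(33) = mex{1,1,1} = 0
G(34) = mex{1,1,1} = 0

0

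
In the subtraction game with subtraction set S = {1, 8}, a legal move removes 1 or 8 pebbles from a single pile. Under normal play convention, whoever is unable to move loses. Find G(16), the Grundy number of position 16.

1

n :  0  1  2  3  4  5  6  7  8  9 10 11 12 13 14 15 16
G :  0  1  0  1  0  1  0  1  2  0  1  0  1  0  1  0  1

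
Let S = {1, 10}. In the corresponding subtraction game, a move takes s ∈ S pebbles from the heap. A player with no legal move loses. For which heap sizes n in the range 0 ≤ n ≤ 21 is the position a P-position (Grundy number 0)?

n :  0  1  2  3  4  5  6  7  8  9 10 11 12 13 14 15 16 17 18 19 20 21
G :  0  1  0  1  0  1  0  1  0  1  2  0  1  0  1  0  1  0  1  0  1  2
P-positions are exactly the n with G(n) = 0.

0, 2, 4, 6, 8, 11, 13, 15, 17, 19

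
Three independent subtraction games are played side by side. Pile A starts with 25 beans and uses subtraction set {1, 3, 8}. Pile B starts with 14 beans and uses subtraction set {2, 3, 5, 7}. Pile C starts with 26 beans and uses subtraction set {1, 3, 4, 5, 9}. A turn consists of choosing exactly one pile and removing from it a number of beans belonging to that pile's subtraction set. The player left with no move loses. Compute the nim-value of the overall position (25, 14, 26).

Pile A, S = {1, 3, 8}:
G(0) = 0
G(1) = mex{0} = 1
G(2) = mex{1} = 0
G(3) = mex{0,0} = 1
G(4) = mex{1,1} = 0
G(5) = mex{0,0} = 1
G(6) = mex{1,1} = 0
G(7) = mex{0,0} = 1
G(8) = mex{1,1,0} = 2
G(9) = mex{2,0,1} = 3
G(10) = mex{3,1,0} = 2
G(11) = mex{2,2,1} = 0
G(12) = mex{0,3,0} = 1
G(13) = mex{1,2,1} = 0
G(14) = mex{0,0,0} = 1
G(15) = mex{1,1,1} = 0
G(16) = mex{0,0,2} = 1
G(17) = mex{1,1,3} = 0
G(18) = mex{0,0,2} = 1
G(19) = mex{1,1,0} = 2
G(20) = mex{2,0,1} = 3
G(21) = mex{3,1,0} = 2
G(22) = mex{2,2,1} = 0
G(23) = mex{0,3,0} = 1
G(24) = mex{1,2,1} = 0
G(25) = mex{0,0,0} = 1
G_A(25) = 1.
Pile B, S = {2, 3, 5, 7}:
n :  0  1  2  3  4  5  6  7  8  9 10 11 12 13 14
G :  0  0  1  1  2  2  3  3  4  0  0  1  1  2  2
G_B(14) = 2.
Pile C, S = {1, 3, 4, 5, 9}:
n :  0  1  2  3  4  5  6  7  8  9 10 11 12 13 14 15 16 17 18 19 20 21 22 23 24 25 26
G :  0  1  0  1  2  3  2  3  0  1  0  1  2  3  2  3  0  1  0  1  2  3  2  3  0  1  0
G_C(26) = 0.
Combined Grundy value = 1 ⊕ 2 ⊕ 0 = 3.

3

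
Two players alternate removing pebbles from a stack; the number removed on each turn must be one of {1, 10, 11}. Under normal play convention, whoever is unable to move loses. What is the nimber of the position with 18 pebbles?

2

G(0) = 0
G(1) = mex{0} = 1
G(2) = mex{1} = 0
G(3) = mex{0} = 1
G(4) = mex{1} = 0
G(5) = mex{0} = 1
G(6) = mex{1} = 0
G(7) = mex{0} = 1
G(8) = mex{1} = 0
G(9) = mex{0} = 1
G(10) = mex{1,0} = 2
G(11) = mex{2,1,0} = 3
G(12) = mex{3,0,1} = 2
G(13) = mex{2,1,0} = 3
G(14) = mex{3,0,1} = 2
G(15) = mex{2,1,0} = 3
G(16) = mex{3,0,1} = 2
G(17) = mex{2,1,0} = 3
G(18) = mex{3,0,1} = 2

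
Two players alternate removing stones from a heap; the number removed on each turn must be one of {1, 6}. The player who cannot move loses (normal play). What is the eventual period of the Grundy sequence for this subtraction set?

G(0) = 0
G(1) = mex{0} = 1
G(2) = mex{1} = 0
G(3) = mex{0} = 1
G(4) = mex{1} = 0
G(5) = mex{0} = 1
G(6) = mex{1,0} = 2
G(7) = mex{2,1} = 0
G(8) = mex{0,0} = 1
G(9) = mex{1,1} = 0
G(10) = mex{0,0} = 1
G(11) = mex{1,1} = 0
G(12) = mex{0,2} = 1
G(13) = mex{1,0} = 2
G(14) = mex{2,1} = 0
G(15) = mex{0,0} = 1
G(n+7) = G(n) holds for n = 0,…,5 (a full window of length max(S) = 6), so the sequence is purely periodic with period 7.

7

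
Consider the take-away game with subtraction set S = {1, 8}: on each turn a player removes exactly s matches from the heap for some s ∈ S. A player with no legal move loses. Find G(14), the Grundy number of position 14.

1

n :  0  1  2  3  4  5  6  7  8  9 10 11 12 13 14
G :  0  1  0  1  0  1  0  1  2  0  1  0  1  0  1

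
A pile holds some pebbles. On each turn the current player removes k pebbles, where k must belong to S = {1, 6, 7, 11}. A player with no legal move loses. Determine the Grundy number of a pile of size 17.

G(0) = 0
G(1) = mex{0} = 1
G(2) = mex{1} = 0
G(3) = mex{0} = 1
G(4) = mex{1} = 0
G(5) = mex{0} = 1
G(6) = mex{1,0} = 2
G(7) = mex{2,1,0} = 3
G(8) = mex{3,0,1} = 2
G(9) = mex{2,1,0} = 3
G(10) = mex{3,0,1} = 2
G(11) = mex{2,1,0,0} = 3
G(12) = mex{3,2,1,1} = 0
G(13) = mex{0,3,2,0} = 1
G(14) = mex{1,2,3,1} = 0
G(15) = mex{0,3,2,0} = 1
G(16) = mex{1,2,3,1} = 0
G(17) = mex{0,3,2,2} = 1

1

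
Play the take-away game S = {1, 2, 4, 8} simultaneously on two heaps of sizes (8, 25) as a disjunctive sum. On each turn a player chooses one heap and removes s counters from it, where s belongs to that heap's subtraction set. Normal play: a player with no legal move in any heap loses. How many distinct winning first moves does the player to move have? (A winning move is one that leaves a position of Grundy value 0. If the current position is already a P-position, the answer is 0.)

4

All heaps use S = {1, 2, 4, 8}:
n :  0  1  2  3  4  5  6  7  8  9 10 11 12 13 14 15 16 17 18 19 20 21 22 23 24 25
G :  0  1  2  0  1  2  0  1  2  0  1  2  0  1  2  0  1  2  0  1  2  0  1  2  0  1
Heap A: G(8) = 2.
Heap B: G(25) = 1.
Combined Grundy value = 2 ⊕ 1 = 3.
A winning move leaves total XOR = 0, i.e. changes one component's Grundy value g to g ⊕ X where X is the current total.
Heap A: need g' = 2⊕3 = 1. Options: 8−1→G=1, 8−2→G=0, 8−4→G=1, 8−8→G=0. Hits: 2.
Heap B: need g' = 1⊕3 = 2. Options: 25−1→G=0, 25−2→G=2, 25−4→G=0, 25−8→G=2. Hits: 2.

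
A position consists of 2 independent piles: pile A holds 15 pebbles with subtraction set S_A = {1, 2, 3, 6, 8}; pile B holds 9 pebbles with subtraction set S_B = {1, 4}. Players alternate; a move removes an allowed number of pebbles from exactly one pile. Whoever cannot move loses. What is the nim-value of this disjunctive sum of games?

0

Pile A, S = {1, 2, 3, 6, 8}:
n :  0  1  2  3  4  5  6  7  8  9 10 11 12 13 14 15
G :  0  1  2  3  0  1  2  3  4  0  1  2  3  0  1  2
G_A(15) = 2.
Pile B, S = {1, 4}:
G(0) = 0
G(1) = mex{0} = 1
G(2) = mex{1} = 0
G(3) = mex{0} = 1
G(4) = mex{1,0} = 2
G(5) = mex{2,1} = 0
G(6) = mex{0,0} = 1
G(7) = mex{1,1} = 0
G(8) = mex{0,2} = 1
G(9) = mex{1,0} = 2
G_B(9) = 2.
Combined Grundy value = 2 ⊕ 2 = 0.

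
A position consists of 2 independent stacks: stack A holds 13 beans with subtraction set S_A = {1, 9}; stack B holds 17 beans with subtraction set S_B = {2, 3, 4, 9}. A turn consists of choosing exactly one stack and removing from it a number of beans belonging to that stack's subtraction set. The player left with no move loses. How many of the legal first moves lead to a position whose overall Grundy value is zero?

Stack A, S = {1, 9}:
G(0) = 0
G(1) = mex{0} = 1
G(2) = mex{1} = 0
G(3) = mex{0} = 1
G(4) = mex{1} = 0
G(5) = mex{0} = 1
G(6) = mex{1} = 0
G(7) = mex{0} = 1
G(8) = mex{1} = 0
G(9) = mex{0,0} = 1
G(10) = mex{1,1} = 0
G(11) = mex{0,0} = 1
G(12) = mex{1,1} = 0
G(13) = mex{0,0} = 1
G_A(13) = 1.
Stack B, S = {2, 3, 4, 9}:
n :  0  1  2  3  4  5  6  7  8  9 10 11 12 13 14 15 16 17
G :  0  0  1  1  2  2  0  0  1  1  2  2  0  0  1  1  2  2
G_B(17) = 2.
Combined Grundy value = 1 ⊕ 2 = 3.
A winning move leaves total XOR = 0, i.e. changes one component's Grundy value g to g ⊕ X where X is the current total.
Stack A: need g' = 1⊕3 = 2. Options: 13−1→G=0, 13−9→G=0. Hits: 0.
Stack B: need g' = 2⊕3 = 1. Options: 17−2→G=1, 17−3→G=1, 17−4→G=0, 17−9→G=1. Hits: 3.

3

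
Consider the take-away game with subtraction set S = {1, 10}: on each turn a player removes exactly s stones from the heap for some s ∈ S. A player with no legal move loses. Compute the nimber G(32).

G(0) = 0
G(1) = mex{0} = 1
G(2) = mex{1} = 0
G(3) = mex{0} = 1
G(4) = mex{1} = 0
G(5) = mex{0} = 1
G(6) = mex{1} = 0
G(7) = mex{0} = 1
G(8) = mex{1} = 0
G(9) = mex{0} = 1
G(10) = mex{1,0} = 2
G(11) = mex{2,1} = 0
G(12) = mex{0,0} = 1
G(13) = mex{1,1} = 0
G(14) = mex{0,0} = 1
G(15) = mex{1,1} = 0
G(16) = mex{0,0} = 1
G(17) = mex{1,1} = 0
G(18) = mex{0,0} = 1
G(19) = mex{1,1} = 0
G(20) = mex{0,2} = 1
G(21) = mex{1,0} = 2
G(22) = mex{2,1} = 0
G(23) = mex{0,0} = 1
G(24) = mex{1,1} = 0
G(25) = mex{0,0} = 1
G(26) = mex{1,1} = 0
G(27) = mex{0,0} = 1
G(28) = mex{1,1} = 0
G(29) = mex{0,0} = 1
G(30) = mex{1,1} = 0
G(31) = mex{0,2} = 1
G(32) = mex{1,0} = 2

2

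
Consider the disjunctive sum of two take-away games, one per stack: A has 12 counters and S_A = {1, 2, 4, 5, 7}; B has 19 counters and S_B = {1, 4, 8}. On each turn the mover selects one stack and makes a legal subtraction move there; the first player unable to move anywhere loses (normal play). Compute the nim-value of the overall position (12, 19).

Stack A, S = {1, 2, 4, 5, 7}:
G(0) = 0
G(1) = mex{0} = 1
G(2) = mex{1,0} = 2
G(3) = mex{2,1} = 0
G(4) = mex{0,2,0} = 1
G(5) = mex{1,0,1,0} = 2
G(6) = mex{2,1,2,1} = 0
G(7) = mex{0,2,0,2,0} = 1
G(8) = mex{1,0,1,0,1} = 2
G(9) = mex{2,1,2,1,2} = 0
G(10) = mex{0,2,0,2,0} = 1
G(11) = mex{1,0,1,0,1} = 2
G(12) = mex{2,1,2,1,2} = 0
G_A(12) = 0.
Stack B, S = {1, 4, 8}:
G(0) = 0
G(1) = mex{0} = 1
G(2) = mex{1} = 0
G(3) = mex{0} = 1
G(4) = mex{1,0} = 2
G(5) = mex{2,1} = 0
G(6) = mex{0,0} = 1
G(7) = mex{1,1} = 0
G(8) = mex{0,2,0} = 1
G(9) = mex{1,0,1} = 2
G(10) = mex{2,1,0} = 3
G(11) = mex{3,0,1} = 2
G(12) = mex{2,1,2} = 0
G(13) = mex{0,2,0} = 1
G(14) = mex{1,3,1} = 0
G(15) = mex{0,2,0} = 1
G(16) = mex{1,0,1} = 2
G(17) = mex{2,1,2} = 0
G(18) = mex{0,0,3} = 1
G(19) = mex{1,1,2} = 0
G_B(19) = 0.
Combined Grundy value = 0 ⊕ 0 = 0.

0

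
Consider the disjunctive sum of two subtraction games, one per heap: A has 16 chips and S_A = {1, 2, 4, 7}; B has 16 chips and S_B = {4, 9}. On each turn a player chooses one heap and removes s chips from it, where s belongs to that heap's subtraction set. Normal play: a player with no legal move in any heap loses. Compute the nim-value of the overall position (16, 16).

1

Heap A, S = {1, 2, 4, 7}:
G(0) = 0
G(1) = mex{0} = 1
G(2) = mex{1,0} = 2
G(3) = mex{2,1} = 0
G(4) = mex{0,2,0} = 1
G(5) = mex{1,0,1} = 2
G(6) = mex{2,1,2} = 0
G(7) = mex{0,2,0,0} = 1
G(8) = mex{1,0,1,1} = 2
G(9) = mex{2,1,2,2} = 0
G(10) = mex{0,2,0,0} = 1
G(11) = mex{1,0,1,1} = 2
G(12) = mex{2,1,2,2} = 0
G(13) = mex{0,2,0,0} = 1
G(14) = mex{1,0,1,1} = 2
G(15) = mex{2,1,2,2} = 0
G(16) = mex{0,2,0,0} = 1
G_A(16) = 1.
Heap B, S = {4, 9}:
n :  0  1  2  3  4  5  6  7  8  9 10 11 12 13 14 15 16
G :  0  0  0  0  1  1  1  1  0  2  2  2  1  0  0  0  0
G_B(16) = 0.
Combined Grundy value = 1 ⊕ 0 = 1.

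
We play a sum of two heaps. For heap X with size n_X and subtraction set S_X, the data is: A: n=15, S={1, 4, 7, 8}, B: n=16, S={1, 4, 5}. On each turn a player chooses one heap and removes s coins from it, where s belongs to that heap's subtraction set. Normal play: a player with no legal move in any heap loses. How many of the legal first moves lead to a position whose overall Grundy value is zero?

3

Heap A, S = {1, 4, 7, 8}:
n :  0  1  2  3  4  5  6  7  8  9 10 11 12 13 14 15
G :  0  1  0  1  2  0  1  2  3  2  3  0  1  3  0  1
G_A(15) = 1.
Heap B, S = {1, 4, 5}:
n :  0  1  2  3  4  5  6  7  8  9 10 11 12 13 14 15 16
G :  0  1  0  1  2  3  2  3  0  1  0  1  2  3  2  3  0
G_B(16) = 0.
Combined Grundy value = 1 ⊕ 0 = 1.
A winning move leaves total XOR = 0, i.e. changes one component's Grundy value g to g ⊕ X where X is the current total.
Heap A: need g' = 1⊕1 = 0. Options: 15−1→G=0, 15−4→G=0, 15−7→G=3, 15−8→G=2. Hits: 2.
Heap B: need g' = 0⊕1 = 1. Options: 16−1→G=3, 16−4→G=2, 16−5→G=1. Hits: 1.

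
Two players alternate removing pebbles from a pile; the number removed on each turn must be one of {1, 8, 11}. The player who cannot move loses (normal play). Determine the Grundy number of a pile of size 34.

2

n :  0  1  2  3  4  5  6  7  8  9 10 11 12 13 14 15 16 17 18 19 20 21 22 23 24 25 26 27 28 29 30 31 32 33 34
G :  0  1  0  1  0  1  0  1  2  0  1  2  3  2  3  2  0  1  0  1  2  0  1  0  1  0  1  2  0  1  0  1  2  3  2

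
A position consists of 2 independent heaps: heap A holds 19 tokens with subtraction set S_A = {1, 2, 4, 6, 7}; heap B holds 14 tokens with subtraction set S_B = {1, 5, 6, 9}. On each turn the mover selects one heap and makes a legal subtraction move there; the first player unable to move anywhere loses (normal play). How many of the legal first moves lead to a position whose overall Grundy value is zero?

0

Heap A, S = {1, 2, 4, 6, 7}:
G(0) = 0
G(1) = mex{0} = 1
G(2) = mex{1,0} = 2
G(3) = mex{2,1} = 0
G(4) = mex{0,2,0} = 1
G(5) = mex{1,0,1} = 2
G(6) = mex{2,1,2,0} = 3
G(7) = mex{3,2,0,1,0} = 4
G(8) = mex{4,3,1,2,1} = 0
G(9) = mex{0,4,2,0,2} = 1
G(10) = mex{1,0,3,1,0} = 2
G(11) = mex{2,1,4,2,1} = 0
G(12) = mex{0,2,0,3,2} = 1
G(13) = mex{1,0,1,4,3} = 2
G(14) = mex{2,1,2,0,4} = 3
G(15) = mex{3,2,0,1,0} = 4
G(16) = mex{4,3,1,2,1} = 0
G(17) = mex{0,4,2,0,2} = 1
G(18) = mex{1,0,3,1,0} = 2
G(19) = mex{2,1,4,2,1} = 0
G_A(19) = 0.
Heap B, S = {1, 5, 6, 9}:
G(0) = 0
G(1) = mex{0} = 1
G(2) = mex{1} = 0
G(3) = mex{0} = 1
G(4) = mex{1} = 0
G(5) = mex{0,0} = 1
G(6) = mex{1,1,0} = 2
G(7) = mex{2,0,1} = 3
G(8) = mex{3,1,0} = 2
G(9) = mex{2,0,1,0} = 3
G(10) = mex{3,1,0,1} = 2
G(11) = mex{2,2,1,0} = 3
G(12) = mex{3,3,2,1} = 0
G(13) = mex{0,2,3,0} = 1
G(14) = mex{1,3,2,1} = 0
G_B(14) = 0.
Combined Grundy value = 0 ⊕ 0 = 0.
A winning move leaves total XOR = 0, i.e. changes one component's Grundy value g to g ⊕ X where X is the current total.
Heap A: target g' = 0⊕0 = 0, but every legal move changes the Grundy value (mex property), so 0 moves.
Heap B: target g' = 0⊕0 = 0, but every legal move changes the Grundy value (mex property), so 0 moves.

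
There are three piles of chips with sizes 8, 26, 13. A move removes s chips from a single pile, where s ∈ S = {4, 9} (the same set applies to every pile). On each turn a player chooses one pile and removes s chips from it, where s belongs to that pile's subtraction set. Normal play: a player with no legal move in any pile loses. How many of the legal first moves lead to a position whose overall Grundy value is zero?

0

All piles use S = {4, 9}:
G(0) = 0
G(1) = mex{} = 0
G(2) = mex{} = 0
G(3) = mex{} = 0
G(4) = mex{0} = 1
G(5) = mex{0} = 1
G(6) = mex{0} = 1
G(7) = mex{0} = 1
G(8) = mex{1} = 0
G(9) = mex{1,0} = 2
G(10) = mex{1,0} = 2
G(11) = mex{1,0} = 2
G(12) = mex{0,0} = 1
G(13) = mex{2,1} = 0
G(14) = mex{2,1} = 0
G(15) = mex{2,1} = 0
G(16) = mex{1,1} = 0
G(17) = mex{0,0} = 1
G(18) = mex{0,2} = 1
G(19) = mex{0,2} = 1
G(20) = mex{0,2} = 1
G(21) = mex{1,1} = 0
G(22) = mex{1,0} = 2
G(23) = mex{1,0} = 2
G(24) = mex{1,0} = 2
G(25) = mex{0,0} = 1
G(26) = mex{2,1} = 0
Pile A: G(8) = 0.
Pile B: G(26) = 0.
Pile C: G(13) = 0.
Combined Grundy value = 0 ⊕ 0 ⊕ 0 = 0.
A winning move leaves total XOR = 0, i.e. changes one component's Grundy value g to g ⊕ X where X is the current total.
Pile A: target g' = 0⊕0 = 0, but every legal move changes the Grundy value (mex property), so 0 moves.
Pile B: target g' = 0⊕0 = 0, but every legal move changes the Grundy value (mex property), so 0 moves.
Pile C: target g' = 0⊕0 = 0, but every legal move changes the Grundy value (mex property), so 0 moves.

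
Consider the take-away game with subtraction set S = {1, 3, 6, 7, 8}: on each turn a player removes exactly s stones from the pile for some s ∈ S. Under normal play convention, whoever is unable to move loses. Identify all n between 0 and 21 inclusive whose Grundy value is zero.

G(0) = 0
G(1) = mex{0} = 1
G(2) = mex{1} = 0
G(3) = mex{0,0} = 1
G(4) = mex{1,1} = 0
G(5) = mex{0,0} = 1
G(6) = mex{1,1,0} = 2
G(7) = mex{2,0,1,0} = 3
G(8) = mex{3,1,0,1,0} = 2
G(9) = mex{2,2,1,0,1} = 3
G(10) = mex{3,3,0,1,0} = 2
G(11) = mex{2,2,1,0,1} = 3
G(12) = mex{3,3,2,1,0} = 4
G(13) = mex{4,2,3,2,1} = 0
G(14) = mex{0,3,2,3,2} = 1
G(15) = mex{1,4,3,2,3} = 0
G(16) = mex{0,0,2,3,2} = 1
G(17) = mex{1,1,3,2,3} = 0
G(18) = mex{0,0,4,3,2} = 1
G(19) = mex{1,1,0,4,3} = 2
G(20) = mex{2,0,1,0,4} = 3
G(21) = mex{3,1,0,1,0} = 2
P-positions are exactly the n with G(n) = 0.

0, 2, 4, 13, 15, 17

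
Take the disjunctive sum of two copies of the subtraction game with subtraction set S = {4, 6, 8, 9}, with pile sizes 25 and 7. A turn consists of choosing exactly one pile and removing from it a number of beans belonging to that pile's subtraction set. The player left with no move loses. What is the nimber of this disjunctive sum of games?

All piles use S = {4, 6, 8, 9}:
n :  0  1  2  3  4  5  6  7  8  9 10 11 12 13 14 15 16 17 18 19 20 21 22 23 24 25
G :  0  0  0  0  1  1  1  1  2  2  2  2  3  0  0  0  0  1  1  1  1  2  2  2  2  3
Pile A: G(25) = 3.
Pile B: G(7) = 1.
Combined Grundy value = 3 ⊕ 1 = 2.

2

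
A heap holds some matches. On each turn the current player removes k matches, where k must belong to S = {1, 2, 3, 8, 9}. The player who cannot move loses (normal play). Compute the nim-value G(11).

1

G(0) = 0
G(1) = mex{0} = 1
G(2) = mex{1,0} = 2
G(3) = mex{2,1,0} = 3
G(4) = mex{3,2,1} = 0
G(5) = mex{0,3,2} = 1
G(6) = mex{1,0,3} = 2
G(7) = mex{2,1,0} = 3
G(8) = mex{3,2,1,0} = 4
G(9) = mex{4,3,2,1,0} = 5
G(10) = mex{5,4,3,2,1} = 0
G(11) = mex{0,5,4,3,2} = 1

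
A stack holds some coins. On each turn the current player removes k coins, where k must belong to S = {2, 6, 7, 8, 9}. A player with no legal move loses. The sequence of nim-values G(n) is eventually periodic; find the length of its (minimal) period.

15

G(0) = 0
G(1) = mex{} = 0
G(2) = mex{0} = 1
G(3) = mex{0} = 1
G(4) = mex{1} = 0
G(5) = mex{1} = 0
G(6) = mex{0,0} = 1
G(7) = mex{0,0,0} = 1
G(8) = mex{1,1,0,0} = 2
G(9) = mex{1,1,1,0,0} = 2
G(10) = mex{2,0,1,1,0} = 3
G(11) = mex{2,0,0,1,1} = 3
G(12) = mex{3,1,0,0,1} = 2
G(13) = mex{3,1,1,0,0} = 2
G(14) = mex{2,2,1,1,0} = 3
G(15) = mex{2,2,2,1,1} = 0
G(16) = mex{3,3,2,2,1} = 0
G(17) = mex{0,3,3,2,2} = 1
G(18) = mex{0,2,3,3,2} = 1
G(19) = mex{1,2,2,3,3} = 0
G(20) = mex{1,3,2,2,3} = 0
G(21) = mex{0,0,3,2,2} = 1
G(22) = mex{0,0,0,3,2} = 1
G(23) = mex{1,1,0,0,3} = 2
G(24) = mex{1,1,1,0,0} = 2
G(25) = mex{2,0,1,1,0} = 3
G(26) = mex{2,0,0,1,1} = 3
G(27) = mex{3,1,0,0,1} = 2
G(28) = mex{3,1,1,0,0} = 2
G(29) = mex{2,2,1,1,0} = 3
G(30) = mex{2,2,2,1,1} = 0
G(31) = mex{3,3,2,2,1} = 0
G(n+15) = G(n) holds for n = 0,…,8 (a full window of length max(S) = 9), so the sequence is purely periodic with period 15.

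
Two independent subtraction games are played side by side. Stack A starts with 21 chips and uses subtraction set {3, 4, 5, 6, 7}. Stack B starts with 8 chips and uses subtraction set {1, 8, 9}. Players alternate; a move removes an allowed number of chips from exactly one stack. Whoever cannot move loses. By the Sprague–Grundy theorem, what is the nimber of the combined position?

2

Stack A, S = {3, 4, 5, 6, 7}:
n :  0  1  2  3  4  5  6  7  8  9 10 11 12 13 14 15 16 17 18 19 20 21
G :  0  0  0  1  1  1  2  2  2  3  0  0  0  1  1  1  2  2  2  3  0  0
G_A(21) = 0.
Stack B, S = {1, 8, 9}:
n : 0 1 2 3 4 5 6 7 8
G : 0 1 0 1 0 1 0 1 2
G_B(8) = 2.
Combined Grundy value = 0 ⊕ 2 = 2.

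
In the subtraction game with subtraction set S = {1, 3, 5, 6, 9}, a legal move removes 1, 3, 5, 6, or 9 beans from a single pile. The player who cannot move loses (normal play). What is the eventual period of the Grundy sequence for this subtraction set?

n :  0  1  2  3  4  5  6  7  8  9 10 11 12 13 14 15 16 17 18 19 20 21 22 23 24 25
G :  0  1  0  1  0  1  2  3  2  3  2  3  0  1  0  1  0  1  2  3  2  3  2  3  0  1
G(n+12) = G(n) holds for n = 0,…,8 (a full window of length max(S) = 9), so the sequence is purely periodic with period 12.

12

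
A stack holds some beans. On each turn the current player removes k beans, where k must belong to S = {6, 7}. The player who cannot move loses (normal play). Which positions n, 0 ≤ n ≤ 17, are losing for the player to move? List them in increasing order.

n :  0  1  2  3  4  5  6  7  8  9 10 11 12 13 14 15 16 17
G :  0  0  0  0  0  0  1  1  1  1  1  1  2  0  0  0  0  0
P-positions are exactly the n with G(n) = 0.

0, 1, 2, 3, 4, 5, 13, 14, 15, 16, 17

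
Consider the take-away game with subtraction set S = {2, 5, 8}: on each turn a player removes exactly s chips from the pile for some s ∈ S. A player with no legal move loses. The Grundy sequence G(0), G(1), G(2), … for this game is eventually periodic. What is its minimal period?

10

G(0) = 0
G(1) = mex{} = 0
G(2) = mex{0} = 1
G(3) = mex{0} = 1
G(4) = mex{1} = 0
G(5) = mex{1,0} = 2
G(6) = mex{0,0} = 1
G(7) = mex{2,1} = 0
G(8) = mex{1,1,0} = 2
G(9) = mex{0,0,0} = 1
G(10) = mex{2,2,1} = 0
G(11) = mex{1,1,1} = 0
G(12) = mex{0,0,0} = 1
G(13) = mex{0,2,2} = 1
G(14) = mex{1,1,1} = 0
G(15) = mex{1,0,0} = 2
G(16) = mex{0,0,2} = 1
G(17) = mex{2,1,1} = 0
G(18) = mex{1,1,0} = 2
G(19) = mex{0,0,0} = 1
G(20) = mex{2,2,1} = 0
G(21) = mex{1,1,1} = 0
G(n+10) = G(n) holds for n = 0,…,7 (a full window of length max(S) = 8), so the sequence is purely periodic with period 10.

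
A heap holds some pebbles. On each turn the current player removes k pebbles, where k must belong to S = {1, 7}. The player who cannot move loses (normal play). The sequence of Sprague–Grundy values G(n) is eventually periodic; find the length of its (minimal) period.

2

n :  0  1  2  3  4  5  6  7  8  9 10 11 12 13 14
G :  0  1  0  1  0  1  0  1  0  1  0  1  0  1  0
G(n+2) = G(n) holds for n = 0,…,6 (a full window of length max(S) = 7), so the sequence is purely periodic with period 2.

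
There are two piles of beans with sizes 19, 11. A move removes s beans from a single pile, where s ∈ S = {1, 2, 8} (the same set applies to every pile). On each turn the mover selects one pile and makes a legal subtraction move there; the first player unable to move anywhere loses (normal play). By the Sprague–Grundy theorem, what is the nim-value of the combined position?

All piles use S = {1, 2, 8}:
n :  0  1  2  3  4  5  6  7  8  9 10 11 12 13 14 15 16 17 18 19
G :  0  1  2  0  1  2  0  1  2  0  1  2  0  1  2  0  1  2  0  1
Pile A: G(19) = 1.
Pile B: G(11) = 2.
Combined Grundy value = 1 ⊕ 2 = 3.

3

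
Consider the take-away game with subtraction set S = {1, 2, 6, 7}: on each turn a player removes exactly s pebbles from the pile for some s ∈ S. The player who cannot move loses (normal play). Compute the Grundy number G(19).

G(0) = 0
G(1) = mex{0} = 1
G(2) = mex{1,0} = 2
G(3) = mex{2,1} = 0
G(4) = mex{0,2} = 1
G(5) = mex{1,0} = 2
G(6) = mex{2,1,0} = 3
G(7) = mex{3,2,1,0} = 4
G(8) = mex{4,3,2,1} = 0
G(9) = mex{0,4,0,2} = 1
G(10) = mex{1,0,1,0} = 2
G(11) = mex{2,1,2,1} = 0
G(12) = mex{0,2,3,2} = 1
G(13) = mex{1,0,4,3} = 2
G(14) = mex{2,1,0,4} = 3
G(15) = mex{3,2,1,0} = 4
G(16) = mex{4,3,2,1} = 0
G(17) = mex{0,4,0,2} = 1
G(18) = mex{1,0,1,0} = 2
G(19) = mex{2,1,2,1} = 0

0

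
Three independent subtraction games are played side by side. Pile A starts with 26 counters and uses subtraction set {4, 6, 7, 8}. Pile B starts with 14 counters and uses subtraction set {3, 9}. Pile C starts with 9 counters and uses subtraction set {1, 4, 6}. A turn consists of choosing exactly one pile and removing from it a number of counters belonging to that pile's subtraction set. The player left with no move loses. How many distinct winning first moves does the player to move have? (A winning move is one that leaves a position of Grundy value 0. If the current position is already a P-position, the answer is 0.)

3

Pile A, S = {4, 6, 7, 8}:
n :  0  1  2  3  4  5  6  7  8  9 10 11 12 13 14 15 16 17 18 19 20 21 22 23 24 25 26
G :  0  0  0  0  1  1  1  1  2  2  2  2  0  0  0  0  1  1  1  1  2  2  2  2  0  0  0
G_A(26) = 0.
Pile B, S = {3, 9}:
G(0) = 0
G(1) = mex{} = 0
G(2) = mex{} = 0
G(3) = mex{0} = 1
G(4) = mex{0} = 1
G(5) = mex{0} = 1
G(6) = mex{1} = 0
G(7) = mex{1} = 0
G(8) = mex{1} = 0
G(9) = mex{0,0} = 1
G(10) = mex{0,0} = 1
G(11) = mex{0,0} = 1
G(12) = mex{1,1} = 0
G(13) = mex{1,1} = 0
G(14) = mex{1,1} = 0
G_B(14) = 0.
Pile C, S = {1, 4, 6}:
n : 0 1 2 3 4 5 6 7 8 9
G : 0 1 0 1 2 0 1 0 1 2
G_C(9) = 2.
Combined Grundy value = 0 ⊕ 0 ⊕ 2 = 2.
A winning move leaves total XOR = 0, i.e. changes one component's Grundy value g to g ⊕ X where X is the current total.
Pile A: need g' = 0⊕2 = 2. Options: 26−4→G=2, 26−6→G=2, 26−7→G=1, 26−8→G=1. Hits: 2.
Pile B: need g' = 0⊕2 = 2. Options: 14−3→G=1, 14−9→G=1. Hits: 0.
Pile C: need g' = 2⊕2 = 0. Options: 9−1→G=1, 9−4→G=0, 9−6→G=1. Hits: 1.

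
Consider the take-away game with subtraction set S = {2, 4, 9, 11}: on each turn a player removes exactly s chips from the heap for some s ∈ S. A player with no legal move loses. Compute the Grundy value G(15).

1

G(0) = 0
G(1) = mex{} = 0
G(2) = mex{0} = 1
G(3) = mex{0} = 1
G(4) = mex{1,0} = 2
G(5) = mex{1,0} = 2
G(6) = mex{2,1} = 0
G(7) = mex{2,1} = 0
G(8) = mex{0,2} = 1
G(9) = mex{0,2,0} = 1
G(10) = mex{1,0,0} = 2
G(11) = mex{1,0,1,0} = 2
G(12) = mex{2,1,1,0} = 3
G(13) = mex{2,1,2,1} = 0
G(14) = mex{3,2,2,1} = 0
G(15) = mex{0,2,0,2} = 1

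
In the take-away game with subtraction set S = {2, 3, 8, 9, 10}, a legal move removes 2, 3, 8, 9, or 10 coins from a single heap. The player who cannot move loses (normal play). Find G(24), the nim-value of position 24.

0

n :  0  1  2  3  4  5  6  7  8  9 10 11 12 13 14 15 16 17 18 19 20 21 22 23 24
G :  0  0  1  1  2  0  0  1  1  2  2  3  0  4  1  2  2  0  0  1  1  2  2  0  0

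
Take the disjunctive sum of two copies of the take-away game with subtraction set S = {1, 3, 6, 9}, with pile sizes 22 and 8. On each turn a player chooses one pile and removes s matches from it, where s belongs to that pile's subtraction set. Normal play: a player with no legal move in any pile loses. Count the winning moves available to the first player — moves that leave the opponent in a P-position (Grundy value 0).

All piles use S = {1, 3, 6, 9}:
G(0) = 0
G(1) = mex{0} = 1
G(2) = mex{1} = 0
G(3) = mex{0,0} = 1
G(4) = mex{1,1} = 0
G(5) = mex{0,0} = 1
G(6) = mex{1,1,0} = 2
G(7) = mex{2,0,1} = 3
G(8) = mex{3,1,0} = 2
G(9) = mex{2,2,1,0} = 3
G(10) = mex{3,3,0,1} = 2
G(11) = mex{2,2,1,0} = 3
G(12) = mex{3,3,2,1} = 0
G(13) = mex{0,2,3,0} = 1
G(14) = mex{1,3,2,1} = 0
G(15) = mex{0,0,3,2} = 1
G(16) = mex{1,1,2,3} = 0
G(17) = mex{0,0,3,2} = 1
G(18) = mex{1,1,0,3} = 2
G(19) = mex{2,0,1,2} = 3
G(20) = mex{3,1,0,3} = 2
G(21) = mex{2,2,1,0} = 3
G(22) = mex{3,3,0,1} = 2
Pile A: G(22) = 2.
Pile B: G(8) = 2.
Combined Grundy value = 2 ⊕ 2 = 0.
A winning move leaves total XOR = 0, i.e. changes one component's Grundy value g to g ⊕ X where X is the current total.
Pile A: target g' = 2⊕0 = 2, but every legal move changes the Grundy value (mex property), so 0 moves.
Pile B: target g' = 2⊕0 = 2, but every legal move changes the Grundy value (mex property), so 0 moves.

0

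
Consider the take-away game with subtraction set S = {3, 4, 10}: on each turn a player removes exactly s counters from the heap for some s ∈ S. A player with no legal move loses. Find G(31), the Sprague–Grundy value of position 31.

G(0) = 0
G(1) = mex{} = 0
G(2) = mex{} = 0
G(3) = mex{0} = 1
G(4) = mex{0,0} = 1
G(5) = mex{0,0} = 1
G(6) = mex{1,0} = 2
G(7) = mex{1,1} = 0
G(8) = mex{1,1} = 0
G(9) = mex{2,1} = 0
G(10) = mex{0,2,0} = 1
G(11) = mex{0,0,0} = 1
G(12) = mex{0,0,0} = 1
G(13) = mex{1,0,1} = 2
G(14) = mex{1,1,1} = 0
G(15) = mex{1,1,1} = 0
G(16) = mex{2,1,2} = 0
G(17) = mex{0,2,0} = 1
G(18) = mex{0,0,0} = 1
G(19) = mex{0,0,0} = 1
G(20) = mex{1,0,1} = 2
G(21) = mex{1,1,1} = 0
G(22) = mex{1,1,1} = 0
G(23) = mex{2,1,2} = 0
G(24) = mex{0,2,0} = 1
G(25) = mex{0,0,0} = 1
G(26) = mex{0,0,0} = 1
G(27) = mex{1,0,1} = 2
G(28) = mex{1,1,1} = 0
G(29) = mex{1,1,1} = 0
G(30) = mex{2,1,2} = 0
G(31) = mex{0,2,0} = 1

1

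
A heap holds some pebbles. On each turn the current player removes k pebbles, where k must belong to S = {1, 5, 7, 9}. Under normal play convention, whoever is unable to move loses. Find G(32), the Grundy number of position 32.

0

n :  0  1  2  3  4  5  6  7  8  9 10 11 12 13 14 15 16 17 18 19 20 21 22 23 24 25 26 27 28 29 30 31 32
G :  0  1  0  1  0  1  0  1  0  1  0  1  0  1  0  1  0  1  0  1  0  1  0  1  0  1  0  1  0  1  0  1  0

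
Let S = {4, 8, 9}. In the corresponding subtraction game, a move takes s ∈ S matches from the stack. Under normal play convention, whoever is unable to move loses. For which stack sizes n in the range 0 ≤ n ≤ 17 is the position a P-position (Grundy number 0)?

n :  0  1  2  3  4  5  6  7  8  9 10 11 12 13 14 15 16 17
G :  0  0  0  0  1  1  1  1  2  2  2  2  3  0  0  0  0  1
P-positions are exactly the n with G(n) = 0.

0, 1, 2, 3, 13, 14, 15, 16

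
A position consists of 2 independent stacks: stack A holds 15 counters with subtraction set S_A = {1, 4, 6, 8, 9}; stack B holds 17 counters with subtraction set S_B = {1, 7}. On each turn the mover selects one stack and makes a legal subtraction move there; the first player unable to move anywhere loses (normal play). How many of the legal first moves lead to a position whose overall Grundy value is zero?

1

Stack A, S = {1, 4, 6, 8, 9}:
n :  0  1  2  3  4  5  6  7  8  9 10 11 12 13 14 15
G :  0  1  0  1  2  0  1  0  1  2  3  2  0  1  2  3
G_A(15) = 3.
Stack B, S = {1, 7}:
G(0) = 0
G(1) = mex{0} = 1
G(2) = mex{1} = 0
G(3) = mex{0} = 1
G(4) = mex{1} = 0
G(5) = mex{0} = 1
G(6) = mex{1} = 0
G(7) = mex{0,0} = 1
G(8) = mex{1,1} = 0
G(9) = mex{0,0} = 1
G(10) = mex{1,1} = 0
G(11) = mex{0,0} = 1
G(12) = mex{1,1} = 0
G(13) = mex{0,0} = 1
G(14) = mex{1,1} = 0
G(15) = mex{0,0} = 1
G(16) = mex{1,1} = 0
G(17) = mex{0,0} = 1
G_B(17) = 1.
Combined Grundy value = 3 ⊕ 1 = 2.
A winning move leaves total XOR = 0, i.e. changes one component's Grundy value g to g ⊕ X where X is the current total.
Stack A: need g' = 3⊕2 = 1. Options: 15−1→G=2, 15−4→G=2, 15−6→G=2, 15−8→G=0, 15−9→G=1. Hits: 1.
Stack B: need g' = 1⊕2 = 3. Options: 17−1→G=0, 17−7→G=0. Hits: 0.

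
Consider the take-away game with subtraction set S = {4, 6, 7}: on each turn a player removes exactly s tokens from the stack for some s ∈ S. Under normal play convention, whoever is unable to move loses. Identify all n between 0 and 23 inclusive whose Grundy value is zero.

G(0) = 0
G(1) = mex{} = 0
G(2) = mex{} = 0
G(3) = mex{} = 0
G(4) = mex{0} = 1
G(5) = mex{0} = 1
G(6) = mex{0,0} = 1
G(7) = mex{0,0,0} = 1
G(8) = mex{1,0,0} = 2
G(9) = mex{1,0,0} = 2
G(10) = mex{1,1,0} = 2
G(11) = mex{1,1,1} = 0
G(12) = mex{2,1,1} = 0
G(13) = mex{2,1,1} = 0
G(14) = mex{2,2,1} = 0
G(15) = mex{0,2,2} = 1
G(16) = mex{0,2,2} = 1
G(17) = mex{0,0,2} = 1
G(18) = mex{0,0,0} = 1
G(19) = mex{1,0,0} = 2
G(20) = mex{1,0,0} = 2
G(21) = mex{1,1,0} = 2
G(22) = mex{1,1,1} = 0
G(23) = mex{2,1,1} = 0
P-positions are exactly the n with G(n) = 0.

0, 1, 2, 3, 11, 12, 13, 14, 22, 23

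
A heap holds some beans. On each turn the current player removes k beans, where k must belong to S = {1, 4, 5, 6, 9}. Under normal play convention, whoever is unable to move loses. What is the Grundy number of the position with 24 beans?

2

n :  0  1  2  3  4  5  6  7  8  9 10 11 12 13 14 15 16 17 18 19 20 21 22 23 24
G :  0  1  0  1  2  3  2  3  4  5  0  1  0  1  2  3  2  3  4  5  0  1  0  1  2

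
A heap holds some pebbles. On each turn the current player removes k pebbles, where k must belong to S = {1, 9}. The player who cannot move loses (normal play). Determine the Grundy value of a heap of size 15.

n :  0  1  2  3  4  5  6  7  8  9 10 11 12 13 14 15
G :  0  1  0  1  0  1  0  1  0  1  0  1  0  1  0  1

1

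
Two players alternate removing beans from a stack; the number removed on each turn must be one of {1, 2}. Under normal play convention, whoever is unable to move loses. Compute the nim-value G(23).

n :  0  1  2  3  4  5  6  7  8  9 10 11 12 13 14 15 16 17 18 19 20 21 22 23
G :  0  1  2  0  1  2  0  1  2  0  1  2  0  1  2  0  1  2  0  1  2  0  1  2

2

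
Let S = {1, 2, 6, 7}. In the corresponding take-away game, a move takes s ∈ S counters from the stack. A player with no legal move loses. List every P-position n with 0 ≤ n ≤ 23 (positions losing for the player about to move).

G(0) = 0
G(1) = mex{0} = 1
G(2) = mex{1,0} = 2
G(3) = mex{2,1} = 0
G(4) = mex{0,2} = 1
G(5) = mex{1,0} = 2
G(6) = mex{2,1,0} = 3
G(7) = mex{3,2,1,0} = 4
G(8) = mex{4,3,2,1} = 0
G(9) = mex{0,4,0,2} = 1
G(10) = mex{1,0,1,0} = 2
G(11) = mex{2,1,2,1} = 0
G(12) = mex{0,2,3,2} = 1
G(13) = mex{1,0,4,3} = 2
G(14) = mex{2,1,0,4} = 3
G(15) = mex{3,2,1,0} = 4
G(16) = mex{4,3,2,1} = 0
G(17) = mex{0,4,0,2} = 1
G(18) = mex{1,0,1,0} = 2
G(19) = mex{2,1,2,1} = 0
G(20) = mex{0,2,3,2} = 1
G(21) = mex{1,0,4,3} = 2
G(22) = mex{2,1,0,4} = 3
G(23) = mex{3,2,1,0} = 4
P-positions are exactly the n with G(n) = 0.

0, 3, 8, 11, 16, 19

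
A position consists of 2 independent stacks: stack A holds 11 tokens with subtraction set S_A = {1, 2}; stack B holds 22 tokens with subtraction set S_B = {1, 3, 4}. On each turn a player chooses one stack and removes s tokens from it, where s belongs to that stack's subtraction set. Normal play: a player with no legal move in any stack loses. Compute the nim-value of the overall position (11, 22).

Stack A, S = {1, 2}:
G(0) = 0
G(1) = mex{0} = 1
G(2) = mex{1,0} = 2
G(3) = mex{2,1} = 0
G(4) = mex{0,2} = 1
G(5) = mex{1,0} = 2
G(6) = mex{2,1} = 0
G(7) = mex{0,2} = 1
G(8) = mex{1,0} = 2
G(9) = mex{2,1} = 0
G(10) = mex{0,2} = 1
G(11) = mex{1,0} = 2
G_A(11) = 2.
Stack B, S = {1, 3, 4}:
G(0) = 0
G(1) = mex{0} = 1
G(2) = mex{1} = 0
G(3) = mex{0,0} = 1
G(4) = mex{1,1,0} = 2
G(5) = mex{2,0,1} = 3
G(6) = mex{3,1,0} = 2
G(7) = mex{2,2,1} = 0
G(8) = mex{0,3,2} = 1
G(9) = mex{1,2,3} = 0
G(10) = mex{0,0,2} = 1
G(11) = mex{1,1,0} = 2
G(12) = mex{2,0,1} = 3
G(13) = mex{3,1,0} = 2
G(14) = mex{2,2,1} = 0
G(15) = mex{0,3,2} = 1
G(16) = mex{1,2,3} = 0
G(17) = mex{0,0,2} = 1
G(18) = mex{1,1,0} = 2
G(19) = mex{2,0,1} = 3
G(20) = mex{3,1,0} = 2
G(21) = mex{2,2,1} = 0
G(22) = mex{0,3,2} = 1
G_B(22) = 1.
Combined Grundy value = 2 ⊕ 1 = 3.

3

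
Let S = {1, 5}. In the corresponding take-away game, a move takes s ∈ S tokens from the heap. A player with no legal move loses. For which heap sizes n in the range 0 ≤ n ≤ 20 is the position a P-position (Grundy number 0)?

0, 2, 4, 6, 8, 10, 12, 14, 16, 18, 20

G(0) = 0
G(1) = mex{0} = 1
G(2) = mex{1} = 0
G(3) = mex{0} = 1
G(4) = mex{1} = 0
G(5) = mex{0,0} = 1
G(6) = mex{1,1} = 0
G(7) = mex{0,0} = 1
G(8) = mex{1,1} = 0
G(9) = mex{0,0} = 1
G(10) = mex{1,1} = 0
G(11) = mex{0,0} = 1
G(12) = mex{1,1} = 0
G(13) = mex{0,0} = 1
G(14) = mex{1,1} = 0
G(15) = mex{0,0} = 1
G(16) = mex{1,1} = 0
G(17) = mex{0,0} = 1
G(18) = mex{1,1} = 0
G(19) = mex{0,0} = 1
G(20) = mex{1,1} = 0
P-positions are exactly the n with G(n) = 0.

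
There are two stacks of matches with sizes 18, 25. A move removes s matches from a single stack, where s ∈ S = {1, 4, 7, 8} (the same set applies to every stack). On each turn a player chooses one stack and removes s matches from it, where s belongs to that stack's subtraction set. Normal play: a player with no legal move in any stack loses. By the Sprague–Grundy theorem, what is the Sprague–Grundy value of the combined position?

All stacks use S = {1, 4, 7, 8}:
n :  0  1  2  3  4  5  6  7  8  9 10 11 12 13 14 15 16 17 18 19 20 21 22 23 24 25
G :  0  1  0  1  2  0  1  2  3  2  3  0  1  3  0  1  0  1  2  3  2  4  3  2  3  0
Stack A: G(18) = 2.
Stack B: G(25) = 0.
Combined Grundy value = 2 ⊕ 0 = 2.

2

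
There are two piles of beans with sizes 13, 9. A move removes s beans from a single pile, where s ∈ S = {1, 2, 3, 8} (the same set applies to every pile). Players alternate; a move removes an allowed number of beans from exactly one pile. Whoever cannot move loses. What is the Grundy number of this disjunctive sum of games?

0

All piles use S = {1, 2, 3, 8}:
n :  0  1  2  3  4  5  6  7  8  9 10 11 12 13
G :  0  1  2  3  0  1  2  3  4  0  1  2  3  0
Pile A: G(13) = 0.
Pile B: G(9) = 0.
Combined Grundy value = 0 ⊕ 0 = 0.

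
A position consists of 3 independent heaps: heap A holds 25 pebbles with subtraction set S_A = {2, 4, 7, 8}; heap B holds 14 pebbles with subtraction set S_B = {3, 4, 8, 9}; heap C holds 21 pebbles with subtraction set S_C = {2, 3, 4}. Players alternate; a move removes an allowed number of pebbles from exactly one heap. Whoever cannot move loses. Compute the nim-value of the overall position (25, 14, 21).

0

Heap A, S = {2, 4, 7, 8}:
n :  0  1  2  3  4  5  6  7  8  9 10 11 12 13 14 15 16 17 18 19 20 21 22 23 24 25
G :  0  0  1  1  2  2  0  3  1  4  2  0  0  1  1  2  2  0  3  1  4  2  0  0  1  1
G_A(25) = 1.
Heap B, S = {3, 4, 8, 9}:
G(0) = 0
G(1) = mex{} = 0
G(2) = mex{} = 0
G(3) = mex{0} = 1
G(4) = mex{0,0} = 1
G(5) = mex{0,0} = 1
G(6) = mex{1,0} = 2
G(7) = mex{1,1} = 0
G(8) = mex{1,1,0} = 2
G(9) = mex{2,1,0,0} = 3
G(10) = mex{0,2,0,0} = 1
G(11) = mex{2,0,1,0} = 3
G(12) = mex{3,2,1,1} = 0
G(13) = mex{1,3,1,1} = 0
G(14) = mex{3,1,2,1} = 0
G_B(14) = 0.
Heap C, S = {2, 3, 4}:
G(0) = 0
G(1) = mex{} = 0
G(2) = mex{0} = 1
G(3) = mex{0,0} = 1
G(4) = mex{1,0,0} = 2
G(5) = mex{1,1,0} = 2
G(6) = mex{2,1,1} = 0
G(7) = mex{2,2,1} = 0
G(8) = mex{0,2,2} = 1
G(9) = mex{0,0,2} = 1
G(10) = mex{1,0,0} = 2
G(11) = mex{1,1,0} = 2
G(12) = mex{2,1,1} = 0
G(13) = mex{2,2,1} = 0
G(14) = mex{0,2,2} = 1
G(15) = mex{0,0,2} = 1
G(16) = mex{1,0,0} = 2
G(17) = mex{1,1,0} = 2
G(18) = mex{2,1,1} = 0
G(19) = mex{2,2,1} = 0
G(20) = mex{0,2,2} = 1
G(21) = mex{0,0,2} = 1
G_C(21) = 1.
Combined Grundy value = 1 ⊕ 0 ⊕ 1 = 0.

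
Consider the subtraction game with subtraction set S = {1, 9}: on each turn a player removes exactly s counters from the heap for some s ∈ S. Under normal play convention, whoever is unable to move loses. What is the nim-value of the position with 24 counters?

0

n :  0  1  2  3  4  5  6  7  8  9 10 11 12 13 14 15 16 17 18 19 20 21 22 23 24
G :  0  1  0  1  0  1  0  1  0  1  0  1  0  1  0  1  0  1  0  1  0  1  0  1  0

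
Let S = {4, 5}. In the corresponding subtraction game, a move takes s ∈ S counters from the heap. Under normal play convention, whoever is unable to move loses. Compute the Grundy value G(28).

0

G(0) = 0
G(1) = mex{} = 0
G(2) = mex{} = 0
G(3) = mex{} = 0
G(4) = mex{0} = 1
G(5) = mex{0,0} = 1
G(6) = mex{0,0} = 1
G(7) = mex{0,0} = 1
G(8) = mex{1,0} = 2
G(9) = mex{1,1} = 0
G(10) = mex{1,1} = 0
G(11) = mex{1,1} = 0
G(12) = mex{2,1} = 0
G(13) = mex{0,2} = 1
G(14) = mex{0,0} = 1
G(15) = mex{0,0} = 1
G(16) = mex{0,0} = 1
G(17) = mex{1,0} = 2
G(18) = mex{1,1} = 0
G(19) = mex{1,1} = 0
G(20) = mex{1,1} = 0
G(21) = mex{2,1} = 0
G(22) = mex{0,2} = 1
G(23) = mex{0,0} = 1
G(24) = mex{0,0} = 1
G(25) = mex{0,0} = 1
G(26) = mex{1,0} = 2
G(27) = mex{1,1} = 0
G(28) = mex{1,1} = 0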